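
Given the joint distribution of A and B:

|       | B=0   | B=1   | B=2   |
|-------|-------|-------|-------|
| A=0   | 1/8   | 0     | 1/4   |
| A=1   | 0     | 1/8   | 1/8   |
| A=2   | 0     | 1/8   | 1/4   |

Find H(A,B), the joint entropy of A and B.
H(A,B) = -Σ P(A,B) log₂ P(A,B), summed over the non-zero cells:
H(A,B) = -[(1/8)·log₂(1/8) + (1/4)·log₂(1/4) + (1/8)·log₂(1/8) + (1/8)·log₂(1/8) + (1/8)·log₂(1/8) + (1/4)·log₂(1/4)]
  = 0.3750 + 0.5000 + 0.3750 + 0.3750 + 0.3750 + 0.5000
  = 2.5000 bits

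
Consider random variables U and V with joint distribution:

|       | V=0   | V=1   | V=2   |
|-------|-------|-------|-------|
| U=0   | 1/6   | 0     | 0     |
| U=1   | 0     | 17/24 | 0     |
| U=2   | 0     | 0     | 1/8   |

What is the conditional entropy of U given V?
Marginal P(V) (column sums):
  P(V=0) = 1/6 + 0 + 0 = 1/6
  P(V=1) = 0 + 17/24 + 0 = 17/24
  P(V=2) = 0 + 0 + 1/8 = 1/8

H(U|V) = -Σ P(U,V)·log₂ P(U|V), where P(U|V) = P(U,V) / P(V)
  (cells with P(U,V) = 0 contribute 0)
  (U=0,V=0): P(U|V) = (1/6)/(1/6) = 1;  -(1/6)·log₂(1) = 0.0000
  (U=1,V=1): P(U|V) = (17/24)/(17/24) = 1;  -(17/24)·log₂(1) = 0.0000
  (U=2,V=2): P(U|V) = (1/8)/(1/8) = 1;  -(1/8)·log₂(1) = 0.0000
H(U|V) = 0.0000 + 0.0000 + 0.0000
  = 0.0000 bits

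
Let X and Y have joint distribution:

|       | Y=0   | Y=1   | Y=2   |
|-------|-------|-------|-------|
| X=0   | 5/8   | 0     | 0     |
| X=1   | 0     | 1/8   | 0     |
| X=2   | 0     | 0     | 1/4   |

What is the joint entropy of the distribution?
H(X,Y) = -Σ P(X,Y) log₂ P(X,Y), summed over the non-zero cells:
H(X,Y) = -[(5/8)·log₂(5/8) + (1/8)·log₂(1/8) + (1/4)·log₂(1/4)]
  = 0.4238 + 0.3750 + 0.5000
  = 1.2988 bits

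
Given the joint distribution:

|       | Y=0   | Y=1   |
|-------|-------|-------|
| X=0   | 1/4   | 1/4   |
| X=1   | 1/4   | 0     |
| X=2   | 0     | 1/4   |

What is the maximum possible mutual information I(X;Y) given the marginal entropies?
The upper bound on mutual information is I(X;Y) ≤ min(H(X), H(Y)).

Marginal P(X) (row sums):
  P(X=0) = 1/4 + 1/4 = 1/2
  P(X=1) = 1/4 + 0 = 1/4
  P(X=2) = 0 + 1/4 = 1/4
Marginal P(Y) (column sums):
  P(Y=0) = 1/4 + 1/4 + 0 = 1/2
  P(Y=1) = 1/4 + 0 + 1/4 = 1/2

H(X) = -[(1/2)·log₂(1/2) + (1/4)·log₂(1/4) + (1/4)·log₂(1/4)]
  = 0.5000 + 0.5000 + 0.5000
  = 1.5000 bits
H(Y) = -[(1/2)·log₂(1/2) + (1/2)·log₂(1/2)]
  = 0.5000 + 0.5000
  = 1.0000 bits

Maximum possible I(X;Y) = min(1.5000, 1.0000) = 1.0000 bits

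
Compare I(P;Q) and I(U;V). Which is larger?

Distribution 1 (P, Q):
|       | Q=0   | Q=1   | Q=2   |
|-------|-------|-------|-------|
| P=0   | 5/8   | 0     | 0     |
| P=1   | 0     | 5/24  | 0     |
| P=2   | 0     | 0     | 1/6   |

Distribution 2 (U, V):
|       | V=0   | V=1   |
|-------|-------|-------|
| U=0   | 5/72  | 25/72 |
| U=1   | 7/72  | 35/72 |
Distribution 1 (P, Q):
Marginal P(P) (row sums):
  P(P=0) = 5/8 + 0 + 0 = 5/8
  P(P=1) = 0 + 5/24 + 0 = 5/24
  P(P=2) = 0 + 0 + 1/6 = 1/6
Marginal P(Q) (column sums):
  P(Q=0) = 5/8 + 0 + 0 = 5/8
  P(Q=1) = 0 + 5/24 + 0 = 5/24
  P(Q=2) = 0 + 0 + 1/6 = 1/6

H(P) = -[(5/8)·log₂(5/8) + (5/24)·log₂(5/24) + (1/6)·log₂(1/6)]
  = 0.4238 + 0.4715 + 0.4308
  = 1.3261 bits
H(Q) = -[(5/8)·log₂(5/8) + (5/24)·log₂(5/24) + (1/6)·log₂(1/6)]
  = 0.4238 + 0.4715 + 0.4308
  = 1.3261 bits
H(P,Q) = -[(5/8)·log₂(5/8) + (5/24)·log₂(5/24) + (1/6)·log₂(1/6)]
  = 0.4238 + 0.4715 + 0.4308
  = 1.3261 bits

I(P;Q) = H(P) + H(Q) - H(P,Q)
  = 1.3261 + 1.3261 - 1.3261
  = 1.3261 bits

Distribution 2 (U, V):
Marginal P(U) (row sums):
  P(U=0) = 5/72 + 25/72 = 5/12
  P(U=1) = 7/72 + 35/72 = 7/12
Marginal P(V) (column sums):
  P(V=0) = 5/72 + 7/72 = 1/6
  P(V=1) = 25/72 + 35/72 = 5/6

H(U) = -[(5/12)·log₂(5/12) + (7/12)·log₂(7/12)]
  = 0.5263 + 0.4536
  = 0.9799 bits
H(V) = -[(1/6)·log₂(1/6) + (5/6)·log₂(5/6)]
  = 0.4308 + 0.2192
  = 0.6500 bits
H(U,V) = -[(5/72)·log₂(5/72) + (25/72)·log₂(25/72) + (7/72)·log₂(7/72) + (35/72)·log₂(35/72)]
  = 0.2672 + 0.5299 + 0.3269 + 0.5059
  = 1.6299 bits

I(U;V) = H(U) + H(V) - H(U,V)
  = 0.9799 + 0.6500 - 1.6299
  = 0.0000 bits

I(P;Q) = 1.3261 bits > I(U;V) = 0.0000 bits, so (P, Q) has the higher mutual information (stronger dependence).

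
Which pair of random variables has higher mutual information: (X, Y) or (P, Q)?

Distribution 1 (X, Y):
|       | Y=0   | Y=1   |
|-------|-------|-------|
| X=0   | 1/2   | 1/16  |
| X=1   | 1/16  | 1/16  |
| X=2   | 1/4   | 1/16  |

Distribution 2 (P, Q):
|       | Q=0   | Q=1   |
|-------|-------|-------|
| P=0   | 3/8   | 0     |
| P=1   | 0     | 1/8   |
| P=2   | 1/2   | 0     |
Distribution 1 (X, Y):
Marginal P(X) (row sums):
  P(X=0) = 1/2 + 1/16 = 9/16
  P(X=1) = 1/16 + 1/16 = 1/8
  P(X=2) = 1/4 + 1/16 = 5/16
Marginal P(Y) (column sums):
  P(Y=0) = 1/2 + 1/16 + 1/4 = 13/16
  P(Y=1) = 1/16 + 1/16 + 1/16 = 3/16

H(X) = -[(9/16)·log₂(9/16) + (1/8)·log₂(1/8) + (5/16)·log₂(5/16)]
  = 0.4669 + 0.3750 + 0.5244
  = 1.3663 bits
H(Y) = -[(13/16)·log₂(13/16) + (3/16)·log₂(3/16)]
  = 0.2434 + 0.4528
  = 0.6962 bits
H(X,Y) = -[(1/2)·log₂(1/2) + (1/16)·log₂(1/16) + (1/16)·log₂(1/16) + (1/16)·log₂(1/16) + (1/4)·log₂(1/4) + (1/16)·log₂(1/16)]
  = 0.5000 + 0.2500 + 0.2500 + 0.2500 + 0.5000 + 0.2500
  = 2.0000 bits

I(X;Y) = H(X) + H(Y) - H(X,Y)
  = 1.3663 + 0.6962 - 2.0000
  = 0.0625 bits

Distribution 2 (P, Q):
Marginal P(P) (row sums):
  P(P=0) = 3/8 + 0 = 3/8
  P(P=1) = 0 + 1/8 = 1/8
  P(P=2) = 1/2 + 0 = 1/2
Marginal P(Q) (column sums):
  P(Q=0) = 3/8 + 0 + 1/2 = 7/8
  P(Q=1) = 0 + 1/8 + 0 = 1/8

H(P) = -[(3/8)·log₂(3/8) + (1/8)·log₂(1/8) + (1/2)·log₂(1/2)]
  = 0.5306 + 0.3750 + 0.5000
  = 1.4056 bits
H(Q) = -[(7/8)·log₂(7/8) + (1/8)·log₂(1/8)]
  = 0.1686 + 0.3750
  = 0.5436 bits
H(P,Q) = -[(3/8)·log₂(3/8) + (1/8)·log₂(1/8) + (1/2)·log₂(1/2)]
  = 0.5306 + 0.3750 + 0.5000
  = 1.4056 bits

I(P;Q) = H(P) + H(Q) - H(P,Q)
  = 1.4056 + 0.5436 - 1.4056
  = 0.5436 bits

I(P;Q) = 0.5436 bits > I(X;Y) = 0.0625 bits, so (P, Q) has the higher mutual information (stronger dependence).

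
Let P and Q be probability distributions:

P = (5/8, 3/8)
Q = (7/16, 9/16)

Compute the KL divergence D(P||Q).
D(P||Q) = Σ P(i) log₂(P(i)/Q(i))
  i=0: (5/8) × log₂((5/8)/(7/16)) = (5/8) × log₂(10/7) = 0.3216
  i=1: (3/8) × log₂((3/8)/(9/16)) = (3/8) × log₂(2/3) = -0.2194
D(P||Q) = 0.3216 - 0.2194
  = 0.1022 bits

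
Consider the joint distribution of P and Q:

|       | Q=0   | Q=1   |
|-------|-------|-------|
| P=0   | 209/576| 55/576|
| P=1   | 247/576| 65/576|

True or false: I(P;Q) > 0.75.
Marginal P(P) (row sums):
  P(P=0) = 209/576 + 55/576 = 11/24
  P(P=1) = 247/576 + 65/576 = 13/24
Marginal P(Q) (column sums):
  P(Q=0) = 209/576 + 247/576 = 19/24
  P(Q=1) = 55/576 + 65/576 = 5/24

H(P) = -[(11/24)·log₂(11/24) + (13/24)·log₂(13/24)]
  = 0.5159 + 0.4791
  = 0.9950 bits
H(Q) = -[(19/24)·log₂(19/24) + (5/24)·log₂(5/24)]
  = 0.2668 + 0.4715
  = 0.7383 bits
H(P,Q) = -[(209/576)·log₂(209/576) + (55/576)·log₂(55/576) + (247/576)·log₂(247/576) + (65/576)·log₂(65/576)]
  = 0.5307 + 0.3236 + 0.5238 + 0.3552
  = 1.7333 bits

I(P;Q) = H(P) + H(Q) - H(P,Q)
  = 0.9950 + 0.7383 - 1.7333
  = 0.0000 bits

False. I(P;Q) = 0.0000 bits, which is ≤ 0.75 bits.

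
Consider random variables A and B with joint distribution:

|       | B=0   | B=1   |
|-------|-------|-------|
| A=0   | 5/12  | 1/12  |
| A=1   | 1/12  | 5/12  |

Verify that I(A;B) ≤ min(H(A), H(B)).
Marginal P(A) (row sums):
  P(A=0) = 5/12 + 1/12 = 1/2
  P(A=1) = 1/12 + 5/12 = 1/2
Marginal P(B) (column sums):
  P(B=0) = 5/12 + 1/12 = 1/2
  P(B=1) = 1/12 + 5/12 = 1/2

H(A) = -[(1/2)·log₂(1/2) + (1/2)·log₂(1/2)]
  = 0.5000 + 0.5000
  = 1.0000 bits
H(B) = -[(1/2)·log₂(1/2) + (1/2)·log₂(1/2)]
  = 0.5000 + 0.5000
  = 1.0000 bits
H(A,B) = -[(5/12)·log₂(5/12) + (1/12)·log₂(1/12) + (1/12)·log₂(1/12) + (5/12)·log₂(5/12)]
  = 0.5263 + 0.2987 + 0.2987 + 0.5263
  = 1.6500 bits

I(A;B) = H(A) + H(B) - H(A,B)
  = 1.0000 + 1.0000 - 1.6500
  = 0.3500 bits

min(H(A), H(B)) = min(1.0000, 1.0000) = 1.0000 bits
Since 0.3500 ≤ 1.0000, the bound is satisfied ✓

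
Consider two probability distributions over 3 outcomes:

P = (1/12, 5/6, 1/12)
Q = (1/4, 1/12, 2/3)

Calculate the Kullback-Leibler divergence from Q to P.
D(P||Q) = Σ P(i) log₂(P(i)/Q(i))
  i=0: (1/12) × log₂((1/12)/(1/4)) = (1/12) × log₂(1/3) = -0.1321
  i=1: (5/6) × log₂((5/6)/(1/12)) = (5/6) × log₂(10) = 2.7683
  i=2: (1/12) × log₂((1/12)/(2/3)) = (1/12) × log₂(1/8) = -0.2500
D(P||Q) = -0.1321 + 2.7683 - 0.2500
  = 2.3862 bits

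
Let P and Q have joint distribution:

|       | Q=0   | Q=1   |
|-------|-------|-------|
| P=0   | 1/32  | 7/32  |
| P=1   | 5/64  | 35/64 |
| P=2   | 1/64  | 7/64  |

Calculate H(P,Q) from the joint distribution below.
H(P,Q) = -Σ P(P,Q) log₂ P(P,Q), summed over the non-zero cells:
H(P,Q) = -[(1/32)·log₂(1/32) + (7/32)·log₂(7/32) + (5/64)·log₂(5/64) + (35/64)·log₂(35/64) + (1/64)·log₂(1/64) + (7/64)·log₂(7/64)]
  = 0.1563 + 0.4796 + 0.2873 + 0.4762 + 0.0938 + 0.3492
  = 1.8424 bits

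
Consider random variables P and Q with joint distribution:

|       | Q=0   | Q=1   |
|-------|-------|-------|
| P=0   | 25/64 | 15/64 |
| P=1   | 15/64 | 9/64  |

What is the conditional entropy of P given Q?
Marginal P(Q) (column sums):
  P(Q=0) = 25/64 + 15/64 = 5/8
  P(Q=1) = 15/64 + 9/64 = 3/8

H(P|Q) = -Σ P(P,Q)·log₂ P(P|Q), where P(P|Q) = P(P,Q) / P(Q)
  (P=0,Q=0): P(P|Q) = (25/64)/(5/8) = 5/8;  -(25/64)·log₂(5/8) = 0.2649
  (P=0,Q=1): P(P|Q) = (15/64)/(3/8) = 5/8;  -(15/64)·log₂(5/8) = 0.1589
  (P=1,Q=0): P(P|Q) = (15/64)/(5/8) = 3/8;  -(15/64)·log₂(3/8) = 0.3316
  (P=1,Q=1): P(P|Q) = (9/64)/(3/8) = 3/8;  -(9/64)·log₂(3/8) = 0.1990
H(P|Q) = 0.2649 + 0.1589 + 0.3316 + 0.1990
  = 0.9544 bits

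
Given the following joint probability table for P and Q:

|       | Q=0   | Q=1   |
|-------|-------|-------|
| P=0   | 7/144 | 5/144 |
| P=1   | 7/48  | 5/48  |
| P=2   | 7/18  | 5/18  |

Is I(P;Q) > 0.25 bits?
Marginal P(P) (row sums):
  P(P=0) = 7/144 + 5/144 = 1/12
  P(P=1) = 7/48 + 5/48 = 1/4
  P(P=2) = 7/18 + 5/18 = 2/3
Marginal P(Q) (column sums):
  P(Q=0) = 7/144 + 7/48 + 7/18 = 7/12
  P(Q=1) = 5/144 + 5/48 + 5/18 = 5/12

H(P) = -[(1/12)·log₂(1/12) + (1/4)·log₂(1/4) + (2/3)·log₂(2/3)]
  = 0.2987 + 0.5000 + 0.3900
  = 1.1887 bits
H(Q) = -[(7/12)·log₂(7/12) + (5/12)·log₂(5/12)]
  = 0.4536 + 0.5263
  = 0.9799 bits
H(P,Q) = -[(7/144)·log₂(7/144) + (5/144)·log₂(5/144) + (7/48)·log₂(7/48) + (5/48)·log₂(5/48) + (7/18)·log₂(7/18) + (5/18)·log₂(5/18)]
  = 0.2121 + 0.1683 + 0.4051 + 0.3399 + 0.5299 + 0.5133
  = 2.1686 bits

I(P;Q) = H(P) + H(Q) - H(P,Q)
  = 1.1887 + 0.9799 - 2.1686
  = 0.0000 bits

No. I(P;Q) = 0.0000 bits, which is ≤ 0.25 bits.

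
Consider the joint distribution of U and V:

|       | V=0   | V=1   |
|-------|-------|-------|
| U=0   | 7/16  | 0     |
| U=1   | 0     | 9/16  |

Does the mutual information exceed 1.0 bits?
Marginal P(U) (row sums):
  P(U=0) = 7/16 + 0 = 7/16
  P(U=1) = 0 + 9/16 = 9/16
Marginal P(V) (column sums):
  P(V=0) = 7/16 + 0 = 7/16
  P(V=1) = 0 + 9/16 = 9/16

H(U) = -[(7/16)·log₂(7/16) + (9/16)·log₂(9/16)]
  = 0.5218 + 0.4669
  = 0.9887 bits
H(V) = -[(7/16)·log₂(7/16) + (9/16)·log₂(9/16)]
  = 0.5218 + 0.4669
  = 0.9887 bits
H(U,V) = -[(7/16)·log₂(7/16) + (9/16)·log₂(9/16)]
  = 0.5218 + 0.4669
  = 0.9887 bits

I(U;V) = H(U) + H(V) - H(U,V)
  = 0.9887 + 0.9887 - 0.9887
  = 0.9887 bits

No. I(U;V) = 0.9887 bits, which is ≤ 1.0 bits.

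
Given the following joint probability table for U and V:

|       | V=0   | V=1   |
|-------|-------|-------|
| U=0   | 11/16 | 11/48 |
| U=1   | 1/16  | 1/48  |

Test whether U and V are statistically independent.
Marginal P(U) (row sums):
  P(U=0) = 11/16 + 11/48 = 11/12
  P(U=1) = 1/16 + 1/48 = 1/12
Marginal P(V) (column sums):
  P(V=0) = 11/16 + 1/16 = 3/4
  P(V=1) = 11/48 + 1/48 = 1/4

U and V are independent iff P(U=i,V=j) = P(U=i)·P(V=j) for every cell.
  P(U=0)·P(V=0) = 11/12 × 3/4 = 11/16 = P(U=0,V=0) ✓
  P(U=0)·P(V=1) = 11/12 × 1/4 = 11/48 = P(U=0,V=1) ✓
  P(U=1)·P(V=0) = 1/12 × 3/4 = 1/16 = P(U=1,V=0) ✓
  P(U=1)·P(V=1) = 1/12 × 1/4 = 1/48 = P(U=1,V=1) ✓

Yes, U and V are independent: every cell factors, so I(U;V) = 0 bits.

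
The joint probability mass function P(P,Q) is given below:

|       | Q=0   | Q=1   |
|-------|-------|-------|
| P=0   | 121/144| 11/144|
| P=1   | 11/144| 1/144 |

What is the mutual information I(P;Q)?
Marginal P(P) (row sums):
  P(P=0) = 121/144 + 11/144 = 11/12
  P(P=1) = 11/144 + 1/144 = 1/12
Marginal P(Q) (column sums):
  P(Q=0) = 121/144 + 11/144 = 11/12
  P(Q=1) = 11/144 + 1/144 = 1/12

H(P) = -[(11/12)·log₂(11/12) + (1/12)·log₂(1/12)]
  = 0.1151 + 0.2987
  = 0.4138 bits
H(Q) = -[(11/12)·log₂(11/12) + (1/12)·log₂(1/12)]
  = 0.1151 + 0.2987
  = 0.4138 bits
H(P,Q) = -[(121/144)·log₂(121/144) + (11/144)·log₂(11/144) + (11/144)·log₂(11/144) + (1/144)·log₂(1/144)]
  = 0.2110 + 0.2834 + 0.2834 + 0.0498
  = 0.8276 bits

I(P;Q) = H(P) + H(Q) - H(P,Q)
  = 0.4138 + 0.4138 - 0.8276
  = 0.0000 bits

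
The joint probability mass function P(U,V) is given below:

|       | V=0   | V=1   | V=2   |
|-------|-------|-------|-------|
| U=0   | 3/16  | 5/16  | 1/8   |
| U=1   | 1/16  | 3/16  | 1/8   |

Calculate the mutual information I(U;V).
Marginal P(U) (row sums):
  P(U=0) = 3/16 + 5/16 + 1/8 = 5/8
  P(U=1) = 1/16 + 3/16 + 1/8 = 3/8
Marginal P(V) (column sums):
  P(V=0) = 3/16 + 1/16 = 1/4
  P(V=1) = 5/16 + 3/16 = 1/2
  P(V=2) = 1/8 + 1/8 = 1/4

H(U) = -[(5/8)·log₂(5/8) + (3/8)·log₂(3/8)]
  = 0.4238 + 0.5306
  = 0.9544 bits
H(V) = -[(1/4)·log₂(1/4) + (1/2)·log₂(1/2) + (1/4)·log₂(1/4)]
  = 0.5000 + 0.5000 + 0.5000
  = 1.5000 bits
H(U,V) = -[(3/16)·log₂(3/16) + (5/16)·log₂(5/16) + (1/8)·log₂(1/8) + (1/16)·log₂(1/16) + (3/16)·log₂(3/16) + (1/8)·log₂(1/8)]
  = 0.4528 + 0.5244 + 0.3750 + 0.2500 + 0.4528 + 0.3750
  = 2.4300 bits

I(U;V) = H(U) + H(V) - H(U,V)
  = 0.9544 + 1.5000 - 2.4300
  = 0.0244 bits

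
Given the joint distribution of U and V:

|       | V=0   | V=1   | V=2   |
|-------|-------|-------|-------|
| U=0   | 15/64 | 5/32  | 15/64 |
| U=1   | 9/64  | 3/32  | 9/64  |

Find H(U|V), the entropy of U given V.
Marginal P(V) (column sums):
  P(V=0) = 15/64 + 9/64 = 3/8
  P(V=1) = 5/32 + 3/32 = 1/4
  P(V=2) = 15/64 + 9/64 = 3/8

H(U|V) = -Σ P(U,V)·log₂ P(U|V), where P(U|V) = P(U,V) / P(V)
  (U=0,V=0): P(U|V) = (15/64)/(3/8) = 5/8;  -(15/64)·log₂(5/8) = 0.1589
  (U=0,V=1): P(U|V) = (5/32)/(1/4) = 5/8;  -(5/32)·log₂(5/8) = 0.1059
  (U=0,V=2): P(U|V) = (15/64)/(3/8) = 5/8;  -(15/64)·log₂(5/8) = 0.1589
  (U=1,V=0): P(U|V) = (9/64)/(3/8) = 3/8;  -(9/64)·log₂(3/8) = 0.1990
  (U=1,V=1): P(U|V) = (3/32)/(1/4) = 3/8;  -(3/32)·log₂(3/8) = 0.1327
  (U=1,V=2): P(U|V) = (9/64)/(3/8) = 3/8;  -(9/64)·log₂(3/8) = 0.1990
H(U|V) = 0.1589 + 0.1059 + 0.1589 + 0.1990 + 0.1327 + 0.1990
  = 0.9544 bits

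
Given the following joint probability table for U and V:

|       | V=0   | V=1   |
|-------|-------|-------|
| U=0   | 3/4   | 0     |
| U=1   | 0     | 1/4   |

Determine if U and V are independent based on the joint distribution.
Marginal P(U) (row sums):
  P(U=0) = 3/4 + 0 = 3/4
  P(U=1) = 0 + 1/4 = 1/4
Marginal P(V) (column sums):
  P(V=0) = 3/4 + 0 = 3/4
  P(V=1) = 0 + 1/4 = 1/4

U and V are independent iff P(U=i,V=j) = P(U=i)·P(V=j) for every cell.
  P(U=0)·P(V=0) = 3/4 × 3/4 = 9/16, but P(U=0,V=0) = 3/4 ✗

No, U and V are not independent. Quantitatively, I(U;V) > 0:

H(U) = -[(3/4)·log₂(3/4) + (1/4)·log₂(1/4)]
  = 0.3113 + 0.5000
  = 0.8113 bits
H(V) = -[(3/4)·log₂(3/4) + (1/4)·log₂(1/4)]
  = 0.3113 + 0.5000
  = 0.8113 bits
H(U,V) = -[(3/4)·log₂(3/4) + (1/4)·log₂(1/4)]
  = 0.3113 + 0.5000
  = 0.8113 bits
I(U;V) = H(U) + H(V) - H(U,V) = 0.8113 + 0.8113 - 0.8113 = 0.8113 bits > 0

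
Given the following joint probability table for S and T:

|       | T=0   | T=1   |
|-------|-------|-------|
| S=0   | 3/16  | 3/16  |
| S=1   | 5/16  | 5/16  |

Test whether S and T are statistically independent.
Marginal P(S) (row sums):
  P(S=0) = 3/16 + 3/16 = 3/8
  P(S=1) = 5/16 + 5/16 = 5/8
Marginal P(T) (column sums):
  P(T=0) = 3/16 + 5/16 = 1/2
  P(T=1) = 3/16 + 5/16 = 1/2

S and T are independent iff P(S=i,T=j) = P(S=i)·P(T=j) for every cell.
  P(S=0)·P(T=0) = 3/8 × 1/2 = 3/16 = P(S=0,T=0) ✓
  P(S=0)·P(T=1) = 3/8 × 1/2 = 3/16 = P(S=0,T=1) ✓
  P(S=1)·P(T=0) = 5/8 × 1/2 = 5/16 = P(S=1,T=0) ✓
  P(S=1)·P(T=1) = 5/8 × 1/2 = 5/16 = P(S=1,T=1) ✓

Yes, S and T are independent: every cell factors, so I(S;T) = 0 bits.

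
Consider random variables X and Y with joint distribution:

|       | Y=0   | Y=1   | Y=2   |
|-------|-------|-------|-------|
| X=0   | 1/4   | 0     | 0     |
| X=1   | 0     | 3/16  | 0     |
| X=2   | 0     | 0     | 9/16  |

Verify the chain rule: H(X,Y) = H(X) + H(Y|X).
Left side:
H(X,Y) = -[(1/4)·log₂(1/4) + (3/16)·log₂(3/16) + (9/16)·log₂(9/16)]
  = 0.5000 + 0.4528 + 0.4669
  = 1.4197 bits

Right side:
Marginal P(X) (row sums):
  P(X=0) = 1/4 + 0 + 0 = 1/4
  P(X=1) = 0 + 3/16 + 0 = 3/16
  P(X=2) = 0 + 0 + 9/16 = 9/16
H(X) = -[(1/4)·log₂(1/4) + (3/16)·log₂(3/16) + (9/16)·log₂(9/16)]
  = 0.5000 + 0.4528 + 0.4669
  = 1.4197 bits
H(Y|X) = -Σ P(X,Y)·log₂ P(Y|X), where P(Y|X) = P(X,Y) / P(X)
  (cells with P(X,Y) = 0 contribute 0)
  (X=0,Y=0): P(Y|X) = (1/4)/(1/4) = 1;  -(1/4)·log₂(1) = 0.0000
  (X=1,Y=1): P(Y|X) = (3/16)/(3/16) = 1;  -(3/16)·log₂(1) = 0.0000
  (X=2,Y=2): P(Y|X) = (9/16)/(9/16) = 1;  -(9/16)·log₂(1) = 0.0000
H(Y|X) = 0.0000 + 0.0000 + 0.0000
  = 0.0000 bits
H(X) + H(Y|X) = 1.4197 + 0.0000 = 1.4197 bits

Both sides equal 1.4197 bits, so the chain rule holds ✓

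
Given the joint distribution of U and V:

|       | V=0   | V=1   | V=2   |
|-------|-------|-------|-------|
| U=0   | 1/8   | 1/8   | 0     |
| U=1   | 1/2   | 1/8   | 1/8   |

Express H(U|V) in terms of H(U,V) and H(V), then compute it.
H(U|V) = H(U,V) - H(V)

Marginal P(V) (column sums):
  P(V=0) = 1/8 + 1/2 = 5/8
  P(V=1) = 1/8 + 1/8 = 1/4
  P(V=2) = 0 + 1/8 = 1/8

H(U,V) = -[(1/8)·log₂(1/8) + (1/8)·log₂(1/8) + (1/2)·log₂(1/2) + (1/8)·log₂(1/8) + (1/8)·log₂(1/8)]
  = 0.3750 + 0.3750 + 0.5000 + 0.3750 + 0.3750
  = 2.0000 bits
H(V) = -[(5/8)·log₂(5/8) + (1/4)·log₂(1/4) + (1/8)·log₂(1/8)]
  = 0.4238 + 0.5000 + 0.3750
  = 1.2988 bits

H(U|V) = 2.0000 - 1.2988 = 0.7012 bits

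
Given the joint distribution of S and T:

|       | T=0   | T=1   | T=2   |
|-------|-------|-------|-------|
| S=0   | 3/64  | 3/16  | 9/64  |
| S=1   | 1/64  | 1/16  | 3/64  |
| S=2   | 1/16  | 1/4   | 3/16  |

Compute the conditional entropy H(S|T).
Marginal P(T) (column sums):
  P(T=0) = 3/64 + 1/64 + 1/16 = 1/8
  P(T=1) = 3/16 + 1/16 + 1/4 = 1/2
  P(T=2) = 9/64 + 3/64 + 3/16 = 3/8

H(S|T) = -Σ P(S,T)·log₂ P(S|T), where P(S|T) = P(S,T) / P(T)
  (S=0,T=0): P(S|T) = (3/64)/(1/8) = 3/8;  -(3/64)·log₂(3/8) = 0.0663
  (S=0,T=1): P(S|T) = (3/16)/(1/2) = 3/8;  -(3/16)·log₂(3/8) = 0.2653
  (S=0,T=2): P(S|T) = (9/64)/(3/8) = 3/8;  -(9/64)·log₂(3/8) = 0.1990
  (S=1,T=0): P(S|T) = (1/64)/(1/8) = 1/8;  -(1/64)·log₂(1/8) = 0.0469
  (S=1,T=1): P(S|T) = (1/16)/(1/2) = 1/8;  -(1/16)·log₂(1/8) = 0.1875
  (S=1,T=2): P(S|T) = (3/64)/(3/8) = 1/8;  -(3/64)·log₂(1/8) = 0.1406
  (S=2,T=0): P(S|T) = (1/16)/(1/8) = 1/2;  -(1/16)·log₂(1/2) = 0.0625
  (S=2,T=1): P(S|T) = (1/4)/(1/2) = 1/2;  -(1/4)·log₂(1/2) = 0.2500
  (S=2,T=2): P(S|T) = (3/16)/(3/8) = 1/2;  -(3/16)·log₂(1/2) = 0.1875
H(S|T) = 0.0663 + 0.2653 + 0.1990 + 0.0469 + 0.1875 + 0.1406 + 0.0625 + 0.2500 + 0.1875
  = 1.4056 bits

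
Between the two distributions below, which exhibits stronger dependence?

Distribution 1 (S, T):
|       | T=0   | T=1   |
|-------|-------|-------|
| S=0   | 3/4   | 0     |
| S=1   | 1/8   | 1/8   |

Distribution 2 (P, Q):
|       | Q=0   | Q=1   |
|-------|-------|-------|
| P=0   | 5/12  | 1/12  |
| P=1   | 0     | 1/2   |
Distribution 1 (S, T):
Marginal P(S) (row sums):
  P(S=0) = 3/4 + 0 = 3/4
  P(S=1) = 1/8 + 1/8 = 1/4
Marginal P(T) (column sums):
  P(T=0) = 3/4 + 1/8 = 7/8
  P(T=1) = 0 + 1/8 = 1/8

H(S) = -[(3/4)·log₂(3/4) + (1/4)·log₂(1/4)]
  = 0.3113 + 0.5000
  = 0.8113 bits
H(T) = -[(7/8)·log₂(7/8) + (1/8)·log₂(1/8)]
  = 0.1686 + 0.3750
  = 0.5436 bits
H(S,T) = -[(3/4)·log₂(3/4) + (1/8)·log₂(1/8) + (1/8)·log₂(1/8)]
  = 0.3113 + 0.3750 + 0.3750
  = 1.0613 bits

I(S;T) = H(S) + H(T) - H(S,T)
  = 0.8113 + 0.5436 - 1.0613
  = 0.2936 bits

Distribution 2 (P, Q):
Marginal P(P) (row sums):
  P(P=0) = 5/12 + 1/12 = 1/2
  P(P=1) = 0 + 1/2 = 1/2
Marginal P(Q) (column sums):
  P(Q=0) = 5/12 + 0 = 5/12
  P(Q=1) = 1/12 + 1/2 = 7/12

H(P) = -[(1/2)·log₂(1/2) + (1/2)·log₂(1/2)]
  = 0.5000 + 0.5000
  = 1.0000 bits
H(Q) = -[(5/12)·log₂(5/12) + (7/12)·log₂(7/12)]
  = 0.5263 + 0.4536
  = 0.9799 bits
H(P,Q) = -[(5/12)·log₂(5/12) + (1/12)·log₂(1/12) + (1/2)·log₂(1/2)]
  = 0.5263 + 0.2987 + 0.5000
  = 1.3250 bits

I(P;Q) = H(P) + H(Q) - H(P,Q)
  = 1.0000 + 0.9799 - 1.3250
  = 0.6549 bits

I(P;Q) = 0.6549 bits > I(S;T) = 0.2936 bits, so (P, Q) has the higher mutual information (stronger dependence).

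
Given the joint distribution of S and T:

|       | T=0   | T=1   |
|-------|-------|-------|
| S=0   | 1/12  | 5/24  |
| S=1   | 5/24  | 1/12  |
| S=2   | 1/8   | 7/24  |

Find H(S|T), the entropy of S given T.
Marginal P(T) (column sums):
  P(T=0) = 1/12 + 5/24 + 1/8 = 5/12
  P(T=1) = 5/24 + 1/12 + 7/24 = 7/12

H(S|T) = -Σ P(S,T)·log₂ P(S|T), where P(S|T) = P(S,T) / P(T)
  (S=0,T=0): P(S|T) = (1/12)/(5/12) = 1/5;  -(1/12)·log₂(1/5) = 0.1935
  (S=0,T=1): P(S|T) = (5/24)/(7/12) = 5/14;  -(5/24)·log₂(5/14) = 0.3095
  (S=1,T=0): P(S|T) = (5/24)/(5/12) = 1/2;  -(5/24)·log₂(1/2) = 0.2083
  (S=1,T=1): P(S|T) = (1/12)/(7/12) = 1/7;  -(1/12)·log₂(1/7) = 0.2339
  (S=2,T=0): P(S|T) = (1/8)/(5/12) = 3/10;  -(1/8)·log₂(3/10) = 0.2171
  (S=2,T=1): P(S|T) = (7/24)/(7/12) = 1/2;  -(7/24)·log₂(1/2) = 0.2917
H(S|T) = 0.1935 + 0.3095 + 0.2083 + 0.2339 + 0.2171 + 0.2917
  = 1.4540 bits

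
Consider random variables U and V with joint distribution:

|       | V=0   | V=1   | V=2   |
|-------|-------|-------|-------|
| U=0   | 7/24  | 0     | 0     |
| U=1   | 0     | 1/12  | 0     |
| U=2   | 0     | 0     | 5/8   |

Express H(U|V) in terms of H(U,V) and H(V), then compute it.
H(U|V) = H(U,V) - H(V)

Marginal P(V) (column sums):
  P(V=0) = 7/24 + 0 + 0 = 7/24
  P(V=1) = 0 + 1/12 + 0 = 1/12
  P(V=2) = 0 + 0 + 5/8 = 5/8

H(U,V) = -[(7/24)·log₂(7/24) + (1/12)·log₂(1/12) + (5/8)·log₂(5/8)]
  = 0.5185 + 0.2987 + 0.4238
  = 1.2410 bits
H(V) = -[(7/24)·log₂(7/24) + (1/12)·log₂(1/12) + (5/8)·log₂(5/8)]
  = 0.5185 + 0.2987 + 0.4238
  = 1.2410 bits

H(U|V) = 1.2410 - 1.2410 = 0.0000 bits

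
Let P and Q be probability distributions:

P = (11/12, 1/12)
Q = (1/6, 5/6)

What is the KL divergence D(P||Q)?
D(P||Q) = Σ P(i) log₂(P(i)/Q(i))
  i=0: (11/12) × log₂((11/12)/(1/6)) = (11/12) × log₂(11/2) = 2.2545
  i=1: (1/12) × log₂((1/12)/(5/6)) = (1/12) × log₂(1/10) = -0.2768
D(P||Q) = 2.2545 - 0.2768
  = 1.9777 bits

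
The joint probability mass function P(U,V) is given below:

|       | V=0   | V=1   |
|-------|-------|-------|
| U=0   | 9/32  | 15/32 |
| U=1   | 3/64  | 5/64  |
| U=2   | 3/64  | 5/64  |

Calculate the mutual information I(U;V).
Marginal P(U) (row sums):
  P(U=0) = 9/32 + 15/32 = 3/4
  P(U=1) = 3/64 + 5/64 = 1/8
  P(U=2) = 3/64 + 5/64 = 1/8
Marginal P(V) (column sums):
  P(V=0) = 9/32 + 3/64 + 3/64 = 3/8
  P(V=1) = 15/32 + 5/64 + 5/64 = 5/8

H(U) = -[(3/4)·log₂(3/4) + (1/8)·log₂(1/8) + (1/8)·log₂(1/8)]
  = 0.3113 + 0.3750 + 0.3750
  = 1.0613 bits
H(V) = -[(3/8)·log₂(3/8) + (5/8)·log₂(5/8)]
  = 0.5306 + 0.4238
  = 0.9544 bits
H(U,V) = -[(9/32)·log₂(9/32) + (15/32)·log₂(15/32) + (3/64)·log₂(3/64) + (5/64)·log₂(5/64) + (3/64)·log₂(3/64) + (5/64)·log₂(5/64)]
  = 0.5147 + 0.5124 + 0.2070 + 0.2873 + 0.2070 + 0.2873
  = 2.0157 bits

I(U;V) = H(U) + H(V) - H(U,V)
  = 1.0613 + 0.9544 - 2.0157
  = 0.0000 bits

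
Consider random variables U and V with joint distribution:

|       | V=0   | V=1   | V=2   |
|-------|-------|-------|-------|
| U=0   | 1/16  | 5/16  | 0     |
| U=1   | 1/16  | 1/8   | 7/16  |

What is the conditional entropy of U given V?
Marginal P(V) (column sums):
  P(V=0) = 1/16 + 1/16 = 1/8
  P(V=1) = 5/16 + 1/8 = 7/16
  P(V=2) = 0 + 7/16 = 7/16

H(U|V) = -Σ P(U,V)·log₂ P(U|V), where P(U|V) = P(U,V) / P(V)
  (cells with P(U,V) = 0 contribute 0)
  (U=0,V=0): P(U|V) = (1/16)/(1/8) = 1/2;  -(1/16)·log₂(1/2) = 0.0625
  (U=0,V=1): P(U|V) = (5/16)/(7/16) = 5/7;  -(5/16)·log₂(5/7) = 0.1517
  (U=1,V=0): P(U|V) = (1/16)/(1/8) = 1/2;  -(1/16)·log₂(1/2) = 0.0625
  (U=1,V=1): P(U|V) = (1/8)/(7/16) = 2/7;  -(1/8)·log₂(2/7) = 0.2259
  (U=1,V=2): P(U|V) = (7/16)/(7/16) = 1;  -(7/16)·log₂(1) = 0.0000
H(U|V) = 0.0625 + 0.1517 + 0.0625 + 0.2259 + 0.0000
  = 0.5026 bits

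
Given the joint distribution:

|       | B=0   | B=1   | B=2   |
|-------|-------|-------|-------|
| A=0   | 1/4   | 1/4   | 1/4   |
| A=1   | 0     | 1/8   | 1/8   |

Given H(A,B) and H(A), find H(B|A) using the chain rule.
From the chain rule: H(A,B) = H(A) + H(B|A)
Therefore: H(B|A) = H(A,B) - H(A)

H(A,B) = -[(1/4)·log₂(1/4) + (1/4)·log₂(1/4) + (1/4)·log₂(1/4) + (1/8)·log₂(1/8) + (1/8)·log₂(1/8)]
  = 0.5000 + 0.5000 + 0.5000 + 0.3750 + 0.3750
  = 2.2500 bits
Marginal P(A) (row sums):
  P(A=0) = 1/4 + 1/4 + 1/4 = 3/4
  P(A=1) = 0 + 1/8 + 1/8 = 1/4
H(A) = -[(3/4)·log₂(3/4) + (1/4)·log₂(1/4)]
  = 0.3113 + 0.5000
  = 0.8113 bits

H(B|A) = 2.2500 - 0.8113 = 1.4387 bits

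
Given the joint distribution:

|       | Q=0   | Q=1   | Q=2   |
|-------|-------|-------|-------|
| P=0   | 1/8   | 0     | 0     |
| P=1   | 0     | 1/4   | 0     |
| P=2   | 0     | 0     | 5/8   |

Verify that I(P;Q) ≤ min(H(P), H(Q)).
Marginal P(P) (row sums):
  P(P=0) = 1/8 + 0 + 0 = 1/8
  P(P=1) = 0 + 1/4 + 0 = 1/4
  P(P=2) = 0 + 0 + 5/8 = 5/8
Marginal P(Q) (column sums):
  P(Q=0) = 1/8 + 0 + 0 = 1/8
  P(Q=1) = 0 + 1/4 + 0 = 1/4
  P(Q=2) = 0 + 0 + 5/8 = 5/8

H(P) = -[(1/8)·log₂(1/8) + (1/4)·log₂(1/4) + (5/8)·log₂(5/8)]
  = 0.3750 + 0.5000 + 0.4238
  = 1.2988 bits
H(Q) = -[(1/8)·log₂(1/8) + (1/4)·log₂(1/4) + (5/8)·log₂(5/8)]
  = 0.3750 + 0.5000 + 0.4238
  = 1.2988 bits
H(P,Q) = -[(1/8)·log₂(1/8) + (1/4)·log₂(1/4) + (5/8)·log₂(5/8)]
  = 0.3750 + 0.5000 + 0.4238
  = 1.2988 bits

I(P;Q) = H(P) + H(Q) - H(P,Q)
  = 1.2988 + 1.2988 - 1.2988
  = 1.2988 bits

min(H(P), H(Q)) = min(1.2988, 1.2988) = 1.2988 bits
Since 1.2988 ≤ 1.2988, the bound is satisfied ✓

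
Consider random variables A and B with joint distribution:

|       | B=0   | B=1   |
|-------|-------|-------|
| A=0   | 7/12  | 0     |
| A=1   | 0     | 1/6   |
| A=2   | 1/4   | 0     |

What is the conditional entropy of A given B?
Marginal P(B) (column sums):
  P(B=0) = 7/12 + 0 + 1/4 = 5/6
  P(B=1) = 0 + 1/6 + 0 = 1/6

H(A|B) = -Σ P(A,B)·log₂ P(A|B), where P(A|B) = P(A,B) / P(B)
  (cells with P(A,B) = 0 contribute 0)
  (A=0,B=0): P(A|B) = (7/12)/(5/6) = 7/10;  -(7/12)·log₂(7/10) = 0.3002
  (A=1,B=1): P(A|B) = (1/6)/(1/6) = 1;  -(1/6)·log₂(1) = 0.0000
  (A=2,B=0): P(A|B) = (1/4)/(5/6) = 3/10;  -(1/4)·log₂(3/10) = 0.4342
H(A|B) = 0.3002 + 0.0000 + 0.4342
  = 0.7344 bits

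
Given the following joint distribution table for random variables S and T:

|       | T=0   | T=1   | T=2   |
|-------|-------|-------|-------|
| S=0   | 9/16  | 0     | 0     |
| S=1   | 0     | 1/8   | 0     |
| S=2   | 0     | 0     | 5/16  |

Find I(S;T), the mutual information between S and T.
Marginal P(S) (row sums):
  P(S=0) = 9/16 + 0 + 0 = 9/16
  P(S=1) = 0 + 1/8 + 0 = 1/8
  P(S=2) = 0 + 0 + 5/16 = 5/16
Marginal P(T) (column sums):
  P(T=0) = 9/16 + 0 + 0 = 9/16
  P(T=1) = 0 + 1/8 + 0 = 1/8
  P(T=2) = 0 + 0 + 5/16 = 5/16

H(S) = -[(9/16)·log₂(9/16) + (1/8)·log₂(1/8) + (5/16)·log₂(5/16)]
  = 0.4669 + 0.3750 + 0.5244
  = 1.3663 bits
H(T) = -[(9/16)·log₂(9/16) + (1/8)·log₂(1/8) + (5/16)·log₂(5/16)]
  = 0.4669 + 0.3750 + 0.5244
  = 1.3663 bits
H(S,T) = -[(9/16)·log₂(9/16) + (1/8)·log₂(1/8) + (5/16)·log₂(5/16)]
  = 0.4669 + 0.3750 + 0.5244
  = 1.3663 bits

I(S;T) = H(S) + H(T) - H(S,T)
  = 1.3663 + 1.3663 - 1.3663
  = 1.3663 bits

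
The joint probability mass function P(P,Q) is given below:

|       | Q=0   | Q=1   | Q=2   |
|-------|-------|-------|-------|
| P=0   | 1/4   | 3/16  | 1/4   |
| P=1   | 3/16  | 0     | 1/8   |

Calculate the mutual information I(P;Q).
Marginal P(P) (row sums):
  P(P=0) = 1/4 + 3/16 + 1/4 = 11/16
  P(P=1) = 3/16 + 0 + 1/8 = 5/16
Marginal P(Q) (column sums):
  P(Q=0) = 1/4 + 3/16 = 7/16
  P(Q=1) = 3/16 + 0 = 3/16
  P(Q=2) = 1/4 + 1/8 = 3/8

H(P) = -[(11/16)·log₂(11/16) + (5/16)·log₂(5/16)]
  = 0.3716 + 0.5244
  = 0.8960 bits
H(Q) = -[(7/16)·log₂(7/16) + (3/16)·log₂(3/16) + (3/8)·log₂(3/8)]
  = 0.5218 + 0.4528 + 0.5306
  = 1.5052 bits
H(P,Q) = -[(1/4)·log₂(1/4) + (3/16)·log₂(3/16) + (1/4)·log₂(1/4) + (3/16)·log₂(3/16) + (1/8)·log₂(1/8)]
  = 0.5000 + 0.4528 + 0.5000 + 0.4528 + 0.3750
  = 2.2806 bits

I(P;Q) = H(P) + H(Q) - H(P,Q)
  = 0.8960 + 1.5052 - 2.2806
  = 0.1206 bits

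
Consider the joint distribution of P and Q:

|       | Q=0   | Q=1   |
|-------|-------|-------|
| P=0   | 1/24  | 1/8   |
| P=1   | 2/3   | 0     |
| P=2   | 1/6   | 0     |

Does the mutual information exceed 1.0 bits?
Marginal P(P) (row sums):
  P(P=0) = 1/24 + 1/8 = 1/6
  P(P=1) = 2/3 + 0 = 2/3
  P(P=2) = 1/6 + 0 = 1/6
Marginal P(Q) (column sums):
  P(Q=0) = 1/24 + 2/3 + 1/6 = 7/8
  P(Q=1) = 1/8 + 0 + 0 = 1/8

H(P) = -[(1/6)·log₂(1/6) + (2/3)·log₂(2/3) + (1/6)·log₂(1/6)]
  = 0.4308 + 0.3900 + 0.4308
  = 1.2516 bits
H(Q) = -[(7/8)·log₂(7/8) + (1/8)·log₂(1/8)]
  = 0.1686 + 0.3750
  = 0.5436 bits
H(P,Q) = -[(1/24)·log₂(1/24) + (1/8)·log₂(1/8) + (2/3)·log₂(2/3) + (1/6)·log₂(1/6)]
  = 0.1910 + 0.3750 + 0.3900 + 0.4308
  = 1.3868 bits

I(P;Q) = H(P) + H(Q) - H(P,Q)
  = 1.2516 + 0.5436 - 1.3868
  = 0.4084 bits

No. I(P;Q) = 0.4084 bits, which is ≤ 1.0 bits.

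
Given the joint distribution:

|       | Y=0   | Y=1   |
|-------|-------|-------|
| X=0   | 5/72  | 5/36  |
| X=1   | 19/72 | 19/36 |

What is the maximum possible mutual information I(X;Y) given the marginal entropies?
The upper bound on mutual information is I(X;Y) ≤ min(H(X), H(Y)).

Marginal P(X) (row sums):
  P(X=0) = 5/72 + 5/36 = 5/24
  P(X=1) = 19/72 + 19/36 = 19/24
Marginal P(Y) (column sums):
  P(Y=0) = 5/72 + 19/72 = 1/3
  P(Y=1) = 5/36 + 19/36 = 2/3

H(X) = -[(5/24)·log₂(5/24) + (19/24)·log₂(19/24)]
  = 0.4715 + 0.2668
  = 0.7383 bits
H(Y) = -[(1/3)·log₂(1/3) + (2/3)·log₂(2/3)]
  = 0.5283 + 0.3900
  = 0.9183 bits

Maximum possible I(X;Y) = min(0.7383, 0.9183) = 0.7383 bits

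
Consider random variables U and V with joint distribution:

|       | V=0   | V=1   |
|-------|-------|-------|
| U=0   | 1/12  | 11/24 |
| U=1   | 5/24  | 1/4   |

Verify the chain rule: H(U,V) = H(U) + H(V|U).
Left side:
H(U,V) = -[(1/12)·log₂(1/12) + (11/24)·log₂(11/24) + (5/24)·log₂(5/24) + (1/4)·log₂(1/4)]
  = 0.2987 + 0.5159 + 0.4715 + 0.5000
  = 1.7861 bits

Right side:
Marginal P(U) (row sums):
  P(U=0) = 1/12 + 11/24 = 13/24
  P(U=1) = 5/24 + 1/4 = 11/24
H(U) = -[(13/24)·log₂(13/24) + (11/24)·log₂(11/24)]
  = 0.4791 + 0.5159
  = 0.9950 bits
H(V|U) = -Σ P(U,V)·log₂ P(V|U), where P(V|U) = P(U,V) / P(U)
  (U=0,V=0): P(V|U) = (1/12)/(13/24) = 2/13;  -(1/12)·log₂(2/13) = 0.2250
  (U=0,V=1): P(V|U) = (11/24)/(13/24) = 11/13;  -(11/24)·log₂(11/13) = 0.1105
  (U=1,V=0): P(V|U) = (5/24)/(11/24) = 5/11;  -(5/24)·log₂(5/11) = 0.2370
  (U=1,V=1): P(V|U) = (1/4)/(11/24) = 6/11;  -(1/4)·log₂(6/11) = 0.2186
H(V|U) = 0.2250 + 0.1105 + 0.2370 + 0.2186
  = 0.7911 bits
H(U) + H(V|U) = 0.9950 + 0.7911 = 1.7861 bits

Both sides equal 1.7861 bits, so the chain rule holds ✓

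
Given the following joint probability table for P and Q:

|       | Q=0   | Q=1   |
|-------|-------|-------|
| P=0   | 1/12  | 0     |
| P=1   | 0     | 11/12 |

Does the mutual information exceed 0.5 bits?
Marginal P(P) (row sums):
  P(P=0) = 1/12 + 0 = 1/12
  P(P=1) = 0 + 11/12 = 11/12
Marginal P(Q) (column sums):
  P(Q=0) = 1/12 + 0 = 1/12
  P(Q=1) = 0 + 11/12 = 11/12

H(P) = -[(1/12)·log₂(1/12) + (11/12)·log₂(11/12)]
  = 0.2987 + 0.1151
  = 0.4138 bits
H(Q) = -[(1/12)·log₂(1/12) + (11/12)·log₂(11/12)]
  = 0.2987 + 0.1151
  = 0.4138 bits
H(P,Q) = -[(1/12)·log₂(1/12) + (11/12)·log₂(11/12)]
  = 0.2987 + 0.1151
  = 0.4138 bits

I(P;Q) = H(P) + H(Q) - H(P,Q)
  = 0.4138 + 0.4138 - 0.4138
  = 0.4138 bits

No. I(P;Q) = 0.4138 bits, which is ≤ 0.5 bits.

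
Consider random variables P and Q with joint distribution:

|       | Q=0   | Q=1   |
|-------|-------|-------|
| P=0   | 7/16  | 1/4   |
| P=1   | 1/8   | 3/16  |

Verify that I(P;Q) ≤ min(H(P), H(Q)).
Marginal P(P) (row sums):
  P(P=0) = 7/16 + 1/4 = 11/16
  P(P=1) = 1/8 + 3/16 = 5/16
Marginal P(Q) (column sums):
  P(Q=0) = 7/16 + 1/8 = 9/16
  P(Q=1) = 1/4 + 3/16 = 7/16

H(P) = -[(11/16)·log₂(11/16) + (5/16)·log₂(5/16)]
  = 0.3716 + 0.5244
  = 0.8960 bits
H(Q) = -[(9/16)·log₂(9/16) + (7/16)·log₂(7/16)]
  = 0.4669 + 0.5218
  = 0.9887 bits
H(P,Q) = -[(7/16)·log₂(7/16) + (1/4)·log₂(1/4) + (1/8)·log₂(1/8) + (3/16)·log₂(3/16)]
  = 0.5218 + 0.5000 + 0.3750 + 0.4528
  = 1.8496 bits

I(P;Q) = H(P) + H(Q) - H(P,Q)
  = 0.8960 + 0.9887 - 1.8496
  = 0.0351 bits

min(H(P), H(Q)) = min(0.8960, 0.9887) = 0.8960 bits
Since 0.0351 ≤ 0.8960, the bound is satisfied ✓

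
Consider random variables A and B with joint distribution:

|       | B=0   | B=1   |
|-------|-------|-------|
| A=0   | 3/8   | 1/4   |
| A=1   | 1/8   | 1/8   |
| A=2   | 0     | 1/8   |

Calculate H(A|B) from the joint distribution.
Marginal P(B) (column sums):
  P(B=0) = 3/8 + 1/8 + 0 = 1/2
  P(B=1) = 1/4 + 1/8 + 1/8 = 1/2

H(A|B) = -Σ P(A,B)·log₂ P(A|B), where P(A|B) = P(A,B) / P(B)
  (cells with P(A,B) = 0 contribute 0)
  (A=0,B=0): P(A|B) = (3/8)/(1/2) = 3/4;  -(3/8)·log₂(3/4) = 0.1556
  (A=0,B=1): P(A|B) = (1/4)/(1/2) = 1/2;  -(1/4)·log₂(1/2) = 0.2500
  (A=1,B=0): P(A|B) = (1/8)/(1/2) = 1/4;  -(1/8)·log₂(1/4) = 0.2500
  (A=1,B=1): P(A|B) = (1/8)/(1/2) = 1/4;  -(1/8)·log₂(1/4) = 0.2500
  (A=2,B=1): P(A|B) = (1/8)/(1/2) = 1/4;  -(1/8)·log₂(1/4) = 0.2500
H(A|B) = 0.1556 + 0.2500 + 0.2500 + 0.2500 + 0.2500
  = 1.1556 bits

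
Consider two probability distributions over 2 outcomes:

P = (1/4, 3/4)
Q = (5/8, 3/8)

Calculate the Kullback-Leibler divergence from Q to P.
D(P||Q) = Σ P(i) log₂(P(i)/Q(i))
  i=0: (1/4) × log₂((1/4)/(5/8)) = (1/4) × log₂(2/5) = -0.3305
  i=1: (3/4) × log₂((3/4)/(3/8)) = (3/4) × log₂(2) = 0.7500
D(P||Q) = -0.3305 + 0.7500
  = 0.4195 bits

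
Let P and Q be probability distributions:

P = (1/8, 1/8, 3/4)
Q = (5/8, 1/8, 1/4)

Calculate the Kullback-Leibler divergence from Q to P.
D(P||Q) = Σ P(i) log₂(P(i)/Q(i))
  i=0: (1/8) × log₂((1/8)/(5/8)) = (1/8) × log₂(1/5) = -0.2902
  i=1: (1/8) × log₂((1/8)/(1/8)) = (1/8) × log₂(1) = 0.0000
  i=2: (3/4) × log₂((3/4)/(1/4)) = (3/4) × log₂(3) = 1.1887
D(P||Q) = -0.2902 + 0.0000 + 1.1887
  = 0.8985 bits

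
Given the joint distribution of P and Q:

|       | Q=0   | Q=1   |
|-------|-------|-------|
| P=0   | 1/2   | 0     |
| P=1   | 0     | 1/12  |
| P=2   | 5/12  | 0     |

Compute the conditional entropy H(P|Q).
Marginal P(Q) (column sums):
  P(Q=0) = 1/2 + 0 + 5/12 = 11/12
  P(Q=1) = 0 + 1/12 + 0 = 1/12

H(P|Q) = -Σ P(P,Q)·log₂ P(P|Q), where P(P|Q) = P(P,Q) / P(Q)
  (cells with P(P,Q) = 0 contribute 0)
  (P=0,Q=0): P(P|Q) = (1/2)/(11/12) = 6/11;  -(1/2)·log₂(6/11) = 0.4372
  (P=1,Q=1): P(P|Q) = (1/12)/(1/12) = 1;  -(1/12)·log₂(1) = 0.0000
  (P=2,Q=0): P(P|Q) = (5/12)/(11/12) = 5/11;  -(5/12)·log₂(5/11) = 0.4740
H(P|Q) = 0.4372 + 0.0000 + 0.4740
  = 0.9112 bits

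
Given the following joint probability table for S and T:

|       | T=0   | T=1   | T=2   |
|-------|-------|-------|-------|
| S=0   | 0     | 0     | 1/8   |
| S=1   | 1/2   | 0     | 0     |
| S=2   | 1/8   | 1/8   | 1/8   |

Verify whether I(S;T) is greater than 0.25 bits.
Marginal P(S) (row sums):
  P(S=0) = 0 + 0 + 1/8 = 1/8
  P(S=1) = 1/2 + 0 + 0 = 1/2
  P(S=2) = 1/8 + 1/8 + 1/8 = 3/8
Marginal P(T) (column sums):
  P(T=0) = 0 + 1/2 + 1/8 = 5/8
  P(T=1) = 0 + 0 + 1/8 = 1/8
  P(T=2) = 1/8 + 0 + 1/8 = 1/4

H(S) = -[(1/8)·log₂(1/8) + (1/2)·log₂(1/2) + (3/8)·log₂(3/8)]
  = 0.3750 + 0.5000 + 0.5306
  = 1.4056 bits
H(T) = -[(5/8)·log₂(5/8) + (1/8)·log₂(1/8) + (1/4)·log₂(1/4)]
  = 0.4238 + 0.3750 + 0.5000
  = 1.2988 bits
H(S,T) = -[(1/8)·log₂(1/8) + (1/2)·log₂(1/2) + (1/8)·log₂(1/8) + (1/8)·log₂(1/8) + (1/8)·log₂(1/8)]
  = 0.3750 + 0.5000 + 0.3750 + 0.3750 + 0.3750
  = 2.0000 bits

I(S;T) = H(S) + H(T) - H(S,T)
  = 1.4056 + 1.2988 - 2.0000
  = 0.7044 bits

Yes. I(S;T) = 0.7044 bits, which is > 0.25 bits.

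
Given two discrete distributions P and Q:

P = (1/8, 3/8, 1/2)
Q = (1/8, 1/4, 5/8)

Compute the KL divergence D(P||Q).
D(P||Q) = Σ P(i) log₂(P(i)/Q(i))
  i=0: (1/8) × log₂((1/8)/(1/8)) = (1/8) × log₂(1) = 0.0000
  i=1: (3/8) × log₂((3/8)/(1/4)) = (3/8) × log₂(3/2) = 0.2194
  i=2: (1/2) × log₂((1/2)/(5/8)) = (1/2) × log₂(4/5) = -0.1610
D(P||Q) = 0.0000 + 0.2194 - 0.1610
  = 0.0584 bits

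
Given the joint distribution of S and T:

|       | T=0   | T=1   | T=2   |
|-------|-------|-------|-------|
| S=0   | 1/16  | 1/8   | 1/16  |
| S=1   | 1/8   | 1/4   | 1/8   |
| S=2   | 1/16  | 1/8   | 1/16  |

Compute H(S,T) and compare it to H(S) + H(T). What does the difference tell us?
Marginal P(S) (row sums):
  P(S=0) = 1/16 + 1/8 + 1/16 = 1/4
  P(S=1) = 1/8 + 1/4 + 1/8 = 1/2
  P(S=2) = 1/16 + 1/8 + 1/16 = 1/4
Marginal P(T) (column sums):
  P(T=0) = 1/16 + 1/8 + 1/16 = 1/4
  P(T=1) = 1/8 + 1/4 + 1/8 = 1/2
  P(T=2) = 1/16 + 1/8 + 1/16 = 1/4

H(S,T) = -[(1/16)·log₂(1/16) + (1/8)·log₂(1/8) + (1/16)·log₂(1/16) + (1/8)·log₂(1/8) + (1/4)·log₂(1/4) + (1/8)·log₂(1/8) + (1/16)·log₂(1/16) + (1/8)·log₂(1/8) + (1/16)·log₂(1/16)]
  = 0.2500 + 0.3750 + 0.2500 + 0.3750 + 0.5000 + 0.3750 + 0.2500 + 0.3750 + 0.2500
  = 3.0000 bits
H(S) = -[(1/4)·log₂(1/4) + (1/2)·log₂(1/2) + (1/4)·log₂(1/4)]
  = 0.5000 + 0.5000 + 0.5000
  = 1.5000 bits
H(T) = -[(1/4)·log₂(1/4) + (1/2)·log₂(1/2) + (1/4)·log₂(1/4)]
  = 0.5000 + 0.5000 + 0.5000
  = 1.5000 bits

H(S) + H(T) = 1.5000 + 1.5000 = 3.0000 bits
Difference: H(S) + H(T) - H(S,T) = 3.0000 - 3.0000 = 0.0000 bits = I(S;T)

The difference is the mutual information; it is 0 here, so S and T are independent (the joint entropy equals the sum of the marginal entropies).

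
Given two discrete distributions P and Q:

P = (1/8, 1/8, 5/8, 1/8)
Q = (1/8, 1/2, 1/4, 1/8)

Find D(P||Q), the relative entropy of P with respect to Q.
D(P||Q) = Σ P(i) log₂(P(i)/Q(i))
  i=0: (1/8) × log₂((1/8)/(1/8)) = (1/8) × log₂(1) = 0.0000
  i=1: (1/8) × log₂((1/8)/(1/2)) = (1/8) × log₂(1/4) = -0.2500
  i=2: (5/8) × log₂((5/8)/(1/4)) = (5/8) × log₂(5/2) = 0.8262
  i=3: (1/8) × log₂((1/8)/(1/8)) = (1/8) × log₂(1) = 0.0000
D(P||Q) = 0.0000 - 0.2500 + 0.8262 + 0.0000
  = 0.5762 bits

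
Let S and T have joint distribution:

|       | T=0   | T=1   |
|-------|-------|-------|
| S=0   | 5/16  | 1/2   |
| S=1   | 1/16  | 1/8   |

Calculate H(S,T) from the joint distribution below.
H(S,T) = -Σ P(S,T) log₂ P(S,T), summed over the non-zero cells:
H(S,T) = -[(5/16)·log₂(5/16) + (1/2)·log₂(1/2) + (1/16)·log₂(1/16) + (1/8)·log₂(1/8)]
  = 0.5244 + 0.5000 + 0.2500 + 0.3750
  = 1.6494 bits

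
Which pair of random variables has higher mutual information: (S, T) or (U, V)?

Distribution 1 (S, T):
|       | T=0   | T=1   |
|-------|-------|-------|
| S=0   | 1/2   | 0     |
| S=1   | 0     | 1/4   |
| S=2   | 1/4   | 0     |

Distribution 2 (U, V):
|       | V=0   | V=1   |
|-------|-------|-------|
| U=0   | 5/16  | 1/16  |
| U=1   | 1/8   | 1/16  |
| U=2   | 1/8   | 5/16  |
Distribution 1 (S, T):
Marginal P(S) (row sums):
  P(S=0) = 1/2 + 0 = 1/2
  P(S=1) = 0 + 1/4 = 1/4
  P(S=2) = 1/4 + 0 = 1/4
Marginal P(T) (column sums):
  P(T=0) = 1/2 + 0 + 1/4 = 3/4
  P(T=1) = 0 + 1/4 + 0 = 1/4

H(S) = -[(1/2)·log₂(1/2) + (1/4)·log₂(1/4) + (1/4)·log₂(1/4)]
  = 0.5000 + 0.5000 + 0.5000
  = 1.5000 bits
H(T) = -[(3/4)·log₂(3/4) + (1/4)·log₂(1/4)]
  = 0.3113 + 0.5000
  = 0.8113 bits
H(S,T) = -[(1/2)·log₂(1/2) + (1/4)·log₂(1/4) + (1/4)·log₂(1/4)]
  = 0.5000 + 0.5000 + 0.5000
  = 1.5000 bits

I(S;T) = H(S) + H(T) - H(S,T)
  = 1.5000 + 0.8113 - 1.5000
  = 0.8113 bits

Distribution 2 (U, V):
Marginal P(U) (row sums):
  P(U=0) = 5/16 + 1/16 = 3/8
  P(U=1) = 1/8 + 1/16 = 3/16
  P(U=2) = 1/8 + 5/16 = 7/16
Marginal P(V) (column sums):
  P(V=0) = 5/16 + 1/8 + 1/8 = 9/16
  P(V=1) = 1/16 + 1/16 + 5/16 = 7/16

H(U) = -[(3/8)·log₂(3/8) + (3/16)·log₂(3/16) + (7/16)·log₂(7/16)]
  = 0.5306 + 0.4528 + 0.5218
  = 1.5052 bits
H(V) = -[(9/16)·log₂(9/16) + (7/16)·log₂(7/16)]
  = 0.4669 + 0.5218
  = 0.9887 bits
H(U,V) = -[(5/16)·log₂(5/16) + (1/16)·log₂(1/16) + (1/8)·log₂(1/8) + (1/16)·log₂(1/16) + (1/8)·log₂(1/8) + (5/16)·log₂(5/16)]
  = 0.5244 + 0.2500 + 0.3750 + 0.2500 + 0.3750 + 0.5244
  = 2.2988 bits

I(U;V) = H(U) + H(V) - H(U,V)
  = 1.5052 + 0.9887 - 2.2988
  = 0.1951 bits

I(S;T) = 0.8113 bits > I(U;V) = 0.1951 bits, so (S, T) has the higher mutual information (stronger dependence).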